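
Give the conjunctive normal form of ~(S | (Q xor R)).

~S & (~Q | R) & (~R | Q)

~(S | (Q xor R))
⇔ ~(S | ((Q | R) & ~(Q & R)))   [expand xor]
⇔ ~S & ~((Q | R) & ~(Q & R))   [De Morgan]
⇔ ~S & (~(Q | R) | ~~(Q & R))   [De Morgan]
⇔ ~S & ((~Q & ~R) | ~~(Q & R))   [De Morgan]
⇔ ~S & ((~Q & ~R) | (Q & R))   [double negation]
⇔ ~S & (~Q | Q) & (~Q | R) & (~R | Q) & (~R | R)   [distribute | over &]
⇔ ~S & (~Q | R) & (~R | Q)   [simplify]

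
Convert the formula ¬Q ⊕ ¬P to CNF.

(¬Q ∨ ¬P) ∧ (Q ∨ P)

¬Q ⊕ ¬P
≡ (¬Q ∨ ¬P) ∧ ¬(¬Q ∧ ¬P)   [expand ⊕]
≡ (¬Q ∨ ¬P) ∧ (¬¬Q ∨ ¬¬P)   [De Morgan]
≡ (¬Q ∨ ¬P) ∧ (Q ∨ ¬¬P)   [double negation]
≡ (¬Q ∨ ¬P) ∧ (Q ∨ P)   [double negation]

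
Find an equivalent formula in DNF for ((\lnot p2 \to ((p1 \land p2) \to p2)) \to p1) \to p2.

((\lnot p2 \to ((p1 \land p2) \to p2)) \to p1) \to p2
≡ \lnot ((\lnot p2 \to ((p1 \land p2) \to p2)) \to p1) \lor p2   [eliminate \to]
≡ \lnot (\lnot (\lnot p2 \to ((p1 \land p2) \to p2)) \lor p1) \lor p2   [eliminate \to]
≡ \lnot (\lnot (\lnot \lnot p2 \lor ((p1 \land p2) \to p2)) \lor p1) \lor p2   [eliminate \to]
≡ \lnot (\lnot (\lnot \lnot p2 \lor \lnot (p1 \land p2) \lor p2) \lor p1) \lor p2   [eliminate \to]
≡ (\lnot \lnot (\lnot \lnot p2 \lor \lnot (p1 \land p2) \lor p2) \land \lnot p1) \lor p2   [De Morgan]
≡ ((\lnot \lnot p2 \lor \lnot (p1 \land p2) \lor p2) \land \lnot p1) \lor p2   [double negation]
≡ ((p2 \lor \lnot (p1 \land p2) \lor p2) \land \lnot p1) \lor p2   [double negation]
≡ ((p2 \lor \lnot p1 \lor \lnot p2 \lor p2) \land \lnot p1) \lor p2   [De Morgan]
≡ (p2 \land \lnot p1) \lor (\lnot p1 \land \lnot p1) \lor (\lnot p2 \land \lnot p1) \lor (p2 \land \lnot p1) \lor p2   [distribute \land over \lor]
≡ \lnot p1 \lor p2   [simplify]

\lnot p1 \lor p2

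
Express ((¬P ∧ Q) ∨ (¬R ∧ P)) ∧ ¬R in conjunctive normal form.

(Q ∨ P) ∧ ¬R

((¬P ∧ Q) ∨ (¬R ∧ P)) ∧ ¬R
≡ (¬P ∨ ¬R) ∧ (¬P ∨ P) ∧ (Q ∨ ¬R) ∧ (Q ∨ P) ∧ ¬R   [distribute ∨ over ∧]
≡ (Q ∨ P) ∧ ¬R   [simplify]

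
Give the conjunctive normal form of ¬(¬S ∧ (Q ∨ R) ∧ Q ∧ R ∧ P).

S ∨ ¬Q ∨ ¬R ∨ ¬P

¬(¬S ∧ (Q ∨ R) ∧ Q ∧ R ∧ P)
⇔ ¬¬S ∨ ¬(Q ∨ R) ∨ ¬Q ∨ ¬R ∨ ¬P   (De Morgan)
⇔ S ∨ ¬(Q ∨ R) ∨ ¬Q ∨ ¬R ∨ ¬P   (double negation)
⇔ S ∨ (¬Q ∧ ¬R) ∨ ¬Q ∨ ¬R ∨ ¬P   (De Morgan)
⇔ (S ∨ ¬Q ∨ ¬Q ∨ ¬R ∨ ¬P) ∧ (S ∨ ¬R ∨ ¬Q ∨ ¬R ∨ ¬P)   (distribute ∨ over ∧)
⇔ S ∨ ¬Q ∨ ¬R ∨ ¬P   (simplify)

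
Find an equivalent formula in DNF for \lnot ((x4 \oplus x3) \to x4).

\lnot x4 \land x3

\lnot ((x4 \oplus x3) \to x4)
≡ \lnot (\lnot (x4 \oplus x3) \lor x4)   [eliminate \to]
≡ \lnot (\lnot ((x4 \land \lnot x3) \lor (\lnot x4 \land x3)) \lor x4)   [expand \oplus]
≡ \lnot \lnot ((x4 \land \lnot x3) \lor (\lnot x4 \land x3)) \land \lnot x4   [De Morgan]
≡ ((x4 \land \lnot x3) \lor (\lnot x4 \land x3)) \land \lnot x4   [double negation]
≡ (x4 \land \lnot x3 \land \lnot x4) \lor (\lnot x4 \land x3 \land \lnot x4)   [distribute \land over \lor]
≡ \lnot x4 \land x3   [simplify]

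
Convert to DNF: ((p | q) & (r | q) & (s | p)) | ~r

((p | q) & (r | q) & (s | p)) | ~r
≡ (p & r & s) | (p & r & p) | (p & q & s) | (p & q & p) | (q & r & s) | (q & r & p) | (q & q & s) | (q & q & p) | ~r   — distribute & over |
≡ (p & r) | (p & q) | (q & s) | ~r   — simplify

(p & r) | (p & q) | (q & s) | ~r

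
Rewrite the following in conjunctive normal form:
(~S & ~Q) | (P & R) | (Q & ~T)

(~S | P | Q) & (~S | P | ~T) & (~S | R | Q) & (~S | R | ~T) & (~Q | P | ~T) & (~Q | R | ~T)

(~S & ~Q) | (P & R) | (Q & ~T)
≡ (~S | P | Q) & (~S | P | ~T) & (~S | R | Q) & (~S | R | ~T) & (~Q | P | Q) & (~Q | P | ~T) & (~Q | R | Q) & (~Q | R | ~T)   — distribute | over &
≡ (~S | P | Q) & (~S | P | ~T) & (~S | R | Q) & (~S | R | ~T) & (~Q | P | ~T) & (~Q | R | ~T)   — simplify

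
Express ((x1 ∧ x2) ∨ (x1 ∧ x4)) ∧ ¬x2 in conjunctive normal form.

((x1 ∧ x2) ∨ (x1 ∧ x4)) ∧ ¬x2
⇔ (x1 ∨ x1) ∧ (x1 ∨ x4) ∧ (x2 ∨ x1) ∧ (x2 ∨ x4) ∧ ¬x2
⇔ x1 ∧ (x2 ∨ x4) ∧ ¬x2

x1 ∧ (x2 ∨ x4) ∧ ¬x2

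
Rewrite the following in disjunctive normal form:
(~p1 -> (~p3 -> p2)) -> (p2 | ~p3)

(~p1 -> (~p3 -> p2)) -> (p2 | ~p3)
≡ ~(~p1 -> (~p3 -> p2)) | p2 | ~p3
≡ ~(~~p1 | (~p3 -> p2)) | p2 | ~p3
≡ ~(~~p1 | ~~p3 | p2) | p2 | ~p3
≡ (~~~p1 & ~~~p3 & ~p2) | p2 | ~p3
≡ (~p1 & ~~~p3 & ~p2) | p2 | ~p3
≡ (~p1 & ~p3 & ~p2) | p2 | ~p3
≡ p2 | ~p3

p2 | ~p3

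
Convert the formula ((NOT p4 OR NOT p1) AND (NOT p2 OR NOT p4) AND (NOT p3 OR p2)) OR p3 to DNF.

(NOT p4 AND NOT p3) OR (NOT p4 AND p2) OR (NOT p1 AND NOT p2 AND NOT p3) OR p3

((NOT p4 OR NOT p1) AND (NOT p2 OR NOT p4) AND (NOT p3 OR p2)) OR p3
≡ (NOT p4 AND NOT p2 AND NOT p3) OR (NOT p4 AND NOT p2 AND p2) OR (NOT p4 AND NOT p4 AND NOT p3) OR (NOT p4 AND NOT p4 AND p2) OR (NOT p1 AND NOT p2 AND NOT p3) OR (NOT p1 AND NOT p2 AND p2) OR (NOT p1 AND NOT p4 AND NOT p3) OR (NOT p1 AND NOT p4 AND p2) OR p3   (distribute AND over OR)
≡ (NOT p4 AND NOT p3) OR (NOT p4 AND p2) OR (NOT p1 AND NOT p2 AND NOT p3) OR p3   (simplify)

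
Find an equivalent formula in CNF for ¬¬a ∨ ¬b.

a ∨ ¬b

¬¬a ∨ ¬b
⇔ a ∨ ¬b   — double negation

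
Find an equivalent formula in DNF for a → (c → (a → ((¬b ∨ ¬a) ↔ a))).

¬a ∨ ¬c ∨ (a ∧ ¬b)

a → (c → (a → ((¬b ∨ ¬a) ↔ a)))
≡ ¬a ∨ (c → (a → ((¬b ∨ ¬a) ↔ a)))
≡ ¬a ∨ ¬c ∨ (a → ((¬b ∨ ¬a) ↔ a))
≡ ¬a ∨ ¬c ∨ ¬a ∨ ((¬b ∨ ¬a) ↔ a)
≡ ¬a ∨ ¬c ∨ ¬a ∨ (((¬b ∨ ¬a) → a) ∧ (a → (¬b ∨ ¬a)))
≡ ¬a ∨ ¬c ∨ ¬a ∨ ((¬(¬b ∨ ¬a) ∨ a) ∧ (a → (¬b ∨ ¬a)))
≡ ¬a ∨ ¬c ∨ ¬a ∨ ((¬(¬b ∨ ¬a) ∨ a) ∧ (¬a ∨ ¬b ∨ ¬a))
≡ ¬a ∨ ¬c ∨ ¬a ∨ (((¬¬b ∧ ¬¬a) ∨ a) ∧ (¬a ∨ ¬b ∨ ¬a))
≡ ¬a ∨ ¬c ∨ ¬a ∨ (((b ∧ ¬¬a) ∨ a) ∧ (¬a ∨ ¬b ∨ ¬a))
≡ ¬a ∨ ¬c ∨ ¬a ∨ (((b ∧ a) ∨ a) ∧ (¬a ∨ ¬b ∨ ¬a))
≡ ¬a ∨ ¬c ∨ ¬a ∨ (b ∧ a ∧ ¬a) ∨ (b ∧ a ∧ ¬b) ∨ (b ∧ a ∧ ¬a) ∨ (a ∧ ¬a) ∨ (a ∧ ¬b) ∨ (a ∧ ¬a)
≡ ¬a ∨ ¬c ∨ (a ∧ ¬b)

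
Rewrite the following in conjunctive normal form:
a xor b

(a | b) & (~a | ~b)

a xor b
≡ (a | b) & ~(a & b)
≡ (a | b) & (~a | ~b)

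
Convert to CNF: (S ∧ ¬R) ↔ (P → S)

(P ∨ S) ∧ (P ∨ ¬R) ∧ (¬S ∨ ¬R)

(S ∧ ¬R) ↔ (P → S)
≡ ((S ∧ ¬R) → (P → S)) ∧ ((P → S) → (S ∧ ¬R))   [eliminate ↔]
≡ (¬(S ∧ ¬R) ∨ (P → S)) ∧ ((P → S) → (S ∧ ¬R))   [eliminate →]
≡ (¬(S ∧ ¬R) ∨ ¬P ∨ S) ∧ ((P → S) → (S ∧ ¬R))   [eliminate →]
≡ (¬(S ∧ ¬R) ∨ ¬P ∨ S) ∧ (¬(P → S) ∨ (S ∧ ¬R))   [eliminate →]
≡ (¬(S ∧ ¬R) ∨ ¬P ∨ S) ∧ (¬(¬P ∨ S) ∨ (S ∧ ¬R))   [eliminate →]
≡ (¬S ∨ ¬¬R ∨ ¬P ∨ S) ∧ (¬(¬P ∨ S) ∨ (S ∧ ¬R))   [De Morgan]
≡ (¬S ∨ R ∨ ¬P ∨ S) ∧ (¬(¬P ∨ S) ∨ (S ∧ ¬R))   [double negation]
≡ (¬S ∨ R ∨ ¬P ∨ S) ∧ ((¬¬P ∧ ¬S) ∨ (S ∧ ¬R))   [De Morgan]
≡ (¬S ∨ R ∨ ¬P ∨ S) ∧ ((P ∧ ¬S) ∨ (S ∧ ¬R))   [double negation]
≡ (¬S ∨ R ∨ ¬P ∨ S) ∧ (P ∨ S) ∧ (P ∨ ¬R) ∧ (¬S ∨ S) ∧ (¬S ∨ ¬R)   [distribute ∨ over ∧]
≡ (P ∨ S) ∧ (P ∨ ¬R) ∧ (¬S ∨ ¬R)   [simplify]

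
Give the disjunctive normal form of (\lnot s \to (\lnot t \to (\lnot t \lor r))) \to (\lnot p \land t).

(\lnot s \to (\lnot t \to (\lnot t \lor r))) \to (\lnot p \land t)
⇔ \lnot (\lnot s \to (\lnot t \to (\lnot t \lor r))) \lor (\lnot p \land t)   (eliminate \to)
⇔ \lnot (\lnot \lnot s \lor (\lnot t \to (\lnot t \lor r))) \lor (\lnot p \land t)   (eliminate \to)
⇔ \lnot (\lnot \lnot s \lor \lnot \lnot t \lor \lnot t \lor r) \lor (\lnot p \land t)   (eliminate \to)
⇔ (\lnot \lnot \lnot s \land \lnot \lnot \lnot t \land \lnot \lnot t \land \lnot r) \lor (\lnot p \land t)   (De Morgan)
⇔ (\lnot s \land \lnot \lnot \lnot t \land \lnot \lnot t \land \lnot r) \lor (\lnot p \land t)   (double negation)
⇔ (\lnot s \land \lnot t \land \lnot \lnot t \land \lnot r) \lor (\lnot p \land t)   (double negation)
⇔ (\lnot s \land \lnot t \land t \land \lnot r) \lor (\lnot p \land t)   (double negation)
⇔ \lnot p \land t   (simplify)

\lnot p \land t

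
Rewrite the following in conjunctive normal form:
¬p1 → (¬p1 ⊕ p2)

¬p1 → (¬p1 ⊕ p2)
⇔ ¬¬p1 ∨ (¬p1 ⊕ p2)   [eliminate →]
⇔ ¬¬p1 ∨ ((¬p1 ∨ p2) ∧ ¬(¬p1 ∧ p2))   [expand ⊕]
⇔ p1 ∨ ((¬p1 ∨ p2) ∧ ¬(¬p1 ∧ p2))   [double negation]
⇔ p1 ∨ ((¬p1 ∨ p2) ∧ (¬¬p1 ∨ ¬p2))   [De Morgan]
⇔ p1 ∨ ((¬p1 ∨ p2) ∧ (p1 ∨ ¬p2))   [double negation]
⇔ (p1 ∨ ¬p1 ∨ p2) ∧ (p1 ∨ p1 ∨ ¬p2)   [distribute ∨ over ∧]
⇔ p1 ∨ ¬p2   [simplify]

p1 ∨ ¬p2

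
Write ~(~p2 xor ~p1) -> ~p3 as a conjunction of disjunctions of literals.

(~p2 | ~p1 | ~p3) & (p2 | p1 | ~p3)

~(~p2 xor ~p1) -> ~p3
≡ ~~(~p2 xor ~p1) | ~p3   [eliminate ->]
≡ ~~((~p2 | ~p1) & ~(~p2 & ~p1)) | ~p3   [expand xor]
≡ ((~p2 | ~p1) & ~(~p2 & ~p1)) | ~p3   [double negation]
≡ ((~p2 | ~p1) & (~~p2 | ~~p1)) | ~p3   [De Morgan]
≡ ((~p2 | ~p1) & (p2 | ~~p1)) | ~p3   [double negation]
≡ ((~p2 | ~p1) & (p2 | p1)) | ~p3   [double negation]
≡ (~p2 | ~p1 | ~p3) & (p2 | p1 | ~p3)   [distribute | over &]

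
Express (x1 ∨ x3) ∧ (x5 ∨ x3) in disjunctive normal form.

(x1 ∨ x3) ∧ (x5 ∨ x3)
≡ (x1 ∧ x5) ∨ (x1 ∧ x3) ∨ (x3 ∧ x5) ∨ (x3 ∧ x3)   [distribute ∧ over ∨]
≡ (x1 ∧ x5) ∨ x3   [simplify]

(x1 ∧ x5) ∨ x3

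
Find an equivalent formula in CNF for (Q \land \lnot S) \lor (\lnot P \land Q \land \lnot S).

Q \land \lnot S

(Q \land \lnot S) \lor (\lnot P \land Q \land \lnot S)
⇔ (Q \lor \lnot P) \land (Q \lor Q) \land (Q \lor \lnot S) \land (\lnot S \lor \lnot P) \land (\lnot S \lor Q) \land (\lnot S \lor \lnot S)   — distribute \lor over \land
⇔ Q \land \lnot S   — simplify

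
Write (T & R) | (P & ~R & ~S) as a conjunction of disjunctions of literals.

(T | P) & (T | ~R) & (T | ~S) & (R | P) & (R | ~S)

(T & R) | (P & ~R & ~S)
≡ (T | P) & (T | ~R) & (T | ~S) & (R | P) & (R | ~R) & (R | ~S)   [distribute | over &]
≡ (T | P) & (T | ~R) & (T | ~S) & (R | P) & (R | ~S)   [simplify]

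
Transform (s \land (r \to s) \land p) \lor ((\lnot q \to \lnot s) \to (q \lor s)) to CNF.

(s \land (r \to s) \land p) \lor ((\lnot q \to \lnot s) \to (q \lor s))
⇔ (s \land (\lnot r \lor s) \land p) \lor ((\lnot q \to \lnot s) \to (q \lor s))   (eliminate \to)
⇔ (s \land (\lnot r \lor s) \land p) \lor \lnot (\lnot q \to \lnot s) \lor q \lor s   (eliminate \to)
⇔ (s \land (\lnot r \lor s) \land p) \lor \lnot (\lnot \lnot q \lor \lnot s) \lor q \lor s   (eliminate \to)
⇔ (s \land (\lnot r \lor s) \land p) \lor (\lnot \lnot \lnot q \land \lnot \lnot s) \lor q \lor s   (De Morgan)
⇔ (s \land (\lnot r \lor s) \land p) \lor (\lnot q \land \lnot \lnot s) \lor q \lor s   (double negation)
⇔ (s \land (\lnot r \lor s) \land p) \lor (\lnot q \land s) \lor q \lor s   (double negation)
⇔ (s \lor \lnot q \lor q \lor s) \land (s \lor s \lor q \lor s) \land (\lnot r \lor s \lor \lnot q \lor q \lor s) \land (\lnot r \lor s \lor s \lor q \lor s) \land (p \lor \lnot q \lor q \lor s) \land (p \lor s \lor q \lor s)   (distribute \lor over \land)
⇔ s \lor q   (simplify)

s \lor q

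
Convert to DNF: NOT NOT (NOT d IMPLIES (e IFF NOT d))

NOT NOT (NOT d IMPLIES (e IFF NOT d))
≡ NOT NOT (NOT NOT d OR (e IFF NOT d))   — eliminate IMPLIES
≡ NOT NOT (NOT NOT d OR ((e IMPLIES NOT d) AND (NOT d IMPLIES e)))   — eliminate IFF
≡ NOT NOT (NOT NOT d OR ((NOT e OR NOT d) AND (NOT d IMPLIES e)))   — eliminate IMPLIES
≡ NOT NOT (NOT NOT d OR ((NOT e OR NOT d) AND (NOT NOT d OR e)))   — eliminate IMPLIES
≡ NOT NOT d OR ((NOT e OR NOT d) AND (NOT NOT d OR e))   — double negation
≡ d OR ((NOT e OR NOT d) AND (NOT NOT d OR e))   — double negation
≡ d OR ((NOT e OR NOT d) AND (d OR e))   — double negation
≡ d OR (NOT e AND d) OR (NOT e AND e) OR (NOT d AND d) OR (NOT d AND e)   — distribute AND over OR
≡ d OR (NOT d AND e)   — simplify

d OR (NOT d AND e)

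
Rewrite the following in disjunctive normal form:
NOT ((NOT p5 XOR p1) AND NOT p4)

(p5 AND NOT p1) OR (p1 AND NOT p5) OR p4

NOT ((NOT p5 XOR p1) AND NOT p4)
≡ NOT (((NOT p5 AND NOT p1) OR (NOT NOT p5 AND p1)) AND NOT p4)   (expand XOR)
≡ NOT ((NOT p5 AND NOT p1) OR (NOT NOT p5 AND p1)) OR NOT NOT p4   (De Morgan)
≡ (NOT (NOT p5 AND NOT p1) AND NOT (NOT NOT p5 AND p1)) OR NOT NOT p4   (De Morgan)
≡ ((NOT NOT p5 OR NOT NOT p1) AND NOT (NOT NOT p5 AND p1)) OR NOT NOT p4   (De Morgan)
≡ ((p5 OR NOT NOT p1) AND NOT (NOT NOT p5 AND p1)) OR NOT NOT p4   (double negation)
≡ ((p5 OR p1) AND NOT (NOT NOT p5 AND p1)) OR NOT NOT p4   (double negation)
≡ ((p5 OR p1) AND (NOT NOT NOT p5 OR NOT p1)) OR NOT NOT p4   (De Morgan)
≡ ((p5 OR p1) AND (NOT p5 OR NOT p1)) OR NOT NOT p4   (double negation)
≡ ((p5 OR p1) AND (NOT p5 OR NOT p1)) OR p4   (double negation)
≡ (p5 AND NOT p5) OR (p5 AND NOT p1) OR (p1 AND NOT p5) OR (p1 AND NOT p1) OR p4   (distribute AND over OR)
≡ (p5 AND NOT p1) OR (p1 AND NOT p5) OR p4   (simplify)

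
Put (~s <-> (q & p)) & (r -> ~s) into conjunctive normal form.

(s | q) & (s | p) & (~q | ~p | ~s) & (~r | ~s)

(~s <-> (q & p)) & (r -> ~s)
≡ (~s -> (q & p)) & ((q & p) -> ~s) & (r -> ~s)
≡ (~~s | (q & p)) & ((q & p) -> ~s) & (r -> ~s)
≡ (~~s | (q & p)) & (~(q & p) | ~s) & (r -> ~s)
≡ (~~s | (q & p)) & (~(q & p) | ~s) & (~r | ~s)
≡ (s | (q & p)) & (~(q & p) | ~s) & (~r | ~s)
≡ (s | (q & p)) & (~q | ~p | ~s) & (~r | ~s)
≡ (s | q) & (s | p) & (~q | ~p | ~s) & (~r | ~s)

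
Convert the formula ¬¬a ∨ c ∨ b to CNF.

¬¬a ∨ c ∨ b
= a ∨ c ∨ b   [double negation]

a ∨ c ∨ b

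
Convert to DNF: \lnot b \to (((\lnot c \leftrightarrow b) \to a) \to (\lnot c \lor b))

\lnot b \to (((\lnot c \leftrightarrow b) \to a) \to (\lnot c \lor b))
⇔ \lnot \lnot b \lor (((\lnot c \leftrightarrow b) \to a) \to (\lnot c \lor b))   [eliminate \to]
⇔ \lnot \lnot b \lor \lnot ((\lnot c \leftrightarrow b) \to a) \lor \lnot c \lor b   [eliminate \to]
⇔ \lnot \lnot b \lor \lnot (\lnot (\lnot c \leftrightarrow b) \lor a) \lor \lnot c \lor b   [eliminate \to]
⇔ \lnot \lnot b \lor \lnot (\lnot ((\lnot c \to b) \land (b \to \lnot c)) \lor a) \lor \lnot c \lor b   [eliminate \leftrightarrow]
⇔ \lnot \lnot b \lor \lnot (\lnot ((\lnot \lnot c \lor b) \land (b \to \lnot c)) \lor a) \lor \lnot c \lor b   [eliminate \to]
⇔ \lnot \lnot b \lor \lnot (\lnot ((\lnot \lnot c \lor b) \land (\lnot b \lor \lnot c)) \lor a) \lor \lnot c \lor b   [eliminate \to]
⇔ b \lor \lnot (\lnot ((\lnot \lnot c \lor b) \land (\lnot b \lor \lnot c)) \lor a) \lor \lnot c \lor b   [double negation]
⇔ b \lor (\lnot \lnot ((\lnot \lnot c \lor b) \land (\lnot b \lor \lnot c)) \land \lnot a) \lor \lnot c \lor b   [De Morgan]
⇔ b \lor ((\lnot \lnot c \lor b) \land (\lnot b \lor \lnot c) \land \lnot a) \lor \lnot c \lor b   [double negation]
⇔ b \lor ((c \lor b) \land (\lnot b \lor \lnot c) \land \lnot a) \lor \lnot c \lor b   [double negation]
⇔ b \lor (c \land \lnot b \land \lnot a) \lor (c \land \lnot c \land \lnot a) \lor (b \land \lnot b \land \lnot a) \lor (b \land \lnot c \land \lnot a) \lor \lnot c \lor b   [distribute \land over \lor]
⇔ b \lor (c \land \lnot b \land \lnot a) \lor \lnot c   [simplify]

b \lor (c \land \lnot b \land \lnot a) \lor \lnot c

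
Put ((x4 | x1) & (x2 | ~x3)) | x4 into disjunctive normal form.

((x4 | x1) & (x2 | ~x3)) | x4
≡ (x4 & x2) | (x4 & ~x3) | (x1 & x2) | (x1 & ~x3) | x4   [distribute & over |]
≡ (x1 & x2) | (x1 & ~x3) | x4   [simplify]

(x1 & x2) | (x1 & ~x3) | x4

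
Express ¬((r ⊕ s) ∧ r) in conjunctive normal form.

¬r ∨ s

¬((r ⊕ s) ∧ r)
≡ ¬((r ∨ s) ∧ ¬(r ∧ s) ∧ r)   — expand ⊕
≡ ¬(r ∨ s) ∨ ¬¬(r ∧ s) ∨ ¬r   — De Morgan
≡ (¬r ∧ ¬s) ∨ ¬¬(r ∧ s) ∨ ¬r   — De Morgan
≡ (¬r ∧ ¬s) ∨ (r ∧ s) ∨ ¬r   — double negation
≡ (¬r ∨ r ∨ ¬r) ∧ (¬r ∨ s ∨ ¬r) ∧ (¬s ∨ r ∨ ¬r) ∧ (¬s ∨ s ∨ ¬r)   — distribute ∨ over ∧
≡ ¬r ∨ s   — simplify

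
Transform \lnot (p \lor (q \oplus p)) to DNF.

\lnot p \land \lnot q

\lnot (p \lor (q \oplus p))
⇔ \lnot (p \lor (q \land \lnot p) \lor (\lnot q \land p))   [expand \oplus]
⇔ \lnot p \land \lnot (q \land \lnot p) \land \lnot (\lnot q \land p)   [De Morgan]
⇔ \lnot p \land (\lnot q \lor \lnot \lnot p) \land \lnot (\lnot q \land p)   [De Morgan]
⇔ \lnot p \land (\lnot q \lor p) \land \lnot (\lnot q \land p)   [double negation]
⇔ \lnot p \land (\lnot q \lor p) \land (\lnot \lnot q \lor \lnot p)   [De Morgan]
⇔ \lnot p \land (\lnot q \lor p) \land (q \lor \lnot p)   [double negation]
⇔ (\lnot p \land \lnot q \land q) \lor (\lnot p \land \lnot q \land \lnot p) \lor (\lnot p \land p \land q) \lor (\lnot p \land p \land \lnot p)   [distribute \land over \lor]
⇔ \lnot p \land \lnot q   [simplify]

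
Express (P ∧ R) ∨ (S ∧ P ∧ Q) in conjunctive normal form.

P ∧ (R ∨ S) ∧ (R ∨ Q)

(P ∧ R) ∨ (S ∧ P ∧ Q)
⇔ (P ∨ S) ∧ (P ∨ P) ∧ (P ∨ Q) ∧ (R ∨ S) ∧ (R ∨ P) ∧ (R ∨ Q)   (distribute ∨ over ∧)
⇔ P ∧ (R ∨ S) ∧ (R ∨ Q)   (simplify)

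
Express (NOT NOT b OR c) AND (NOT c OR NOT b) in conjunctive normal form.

(b OR c) AND (NOT c OR NOT b)

(NOT NOT b OR c) AND (NOT c OR NOT b)
= (b OR c) AND (NOT c OR NOT b)   — double negation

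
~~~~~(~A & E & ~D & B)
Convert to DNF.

~~~~~(~A & E & ~D & B)
≡ ~~~(~A & E & ~D & B)   (double negation)
≡ ~(~A & E & ~D & B)   (double negation)
≡ ~~A | ~E | ~~D | ~B   (De Morgan)
≡ A | ~E | ~~D | ~B   (double negation)
≡ A | ~E | D | ~B   (double negation)

A | ~E | D | ~B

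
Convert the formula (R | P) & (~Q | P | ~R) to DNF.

(R | P) & (~Q | P | ~R)
≡ (R & ~Q) | (R & P) | (R & ~R) | (P & ~Q) | (P & P) | (P & ~R)   [distribute & over |]
≡ (R & ~Q) | P   [simplify]

(R & ~Q) | P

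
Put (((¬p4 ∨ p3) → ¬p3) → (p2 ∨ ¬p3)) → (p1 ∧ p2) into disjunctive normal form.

p1 ∧ p2

(((¬p4 ∨ p3) → ¬p3) → (p2 ∨ ¬p3)) → (p1 ∧ p2)
⇔ ¬(((¬p4 ∨ p3) → ¬p3) → (p2 ∨ ¬p3)) ∨ (p1 ∧ p2)   — eliminate →
⇔ ¬(¬((¬p4 ∨ p3) → ¬p3) ∨ p2 ∨ ¬p3) ∨ (p1 ∧ p2)   — eliminate →
⇔ ¬(¬(¬(¬p4 ∨ p3) ∨ ¬p3) ∨ p2 ∨ ¬p3) ∨ (p1 ∧ p2)   — eliminate →
⇔ (¬¬(¬(¬p4 ∨ p3) ∨ ¬p3) ∧ ¬p2 ∧ ¬¬p3) ∨ (p1 ∧ p2)   — De Morgan
⇔ ((¬(¬p4 ∨ p3) ∨ ¬p3) ∧ ¬p2 ∧ ¬¬p3) ∨ (p1 ∧ p2)   — double negation
⇔ (((¬¬p4 ∧ ¬p3) ∨ ¬p3) ∧ ¬p2 ∧ ¬¬p3) ∨ (p1 ∧ p2)   — De Morgan
⇔ (((p4 ∧ ¬p3) ∨ ¬p3) ∧ ¬p2 ∧ ¬¬p3) ∨ (p1 ∧ p2)   — double negation
⇔ (((p4 ∧ ¬p3) ∨ ¬p3) ∧ ¬p2 ∧ p3) ∨ (p1 ∧ p2)   — double negation
⇔ (p4 ∧ ¬p3 ∧ ¬p2 ∧ p3) ∨ (¬p3 ∧ ¬p2 ∧ p3) ∨ (p1 ∧ p2)   — distribute ∧ over ∨
⇔ p1 ∧ p2   — simplify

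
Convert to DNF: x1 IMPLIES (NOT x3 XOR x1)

x1 IMPLIES (NOT x3 XOR x1)
≡ NOT x1 OR (NOT x3 XOR x1)   — eliminate IMPLIES
≡ NOT x1 OR (NOT x3 AND NOT x1) OR (NOT NOT x3 AND x1)   — expand XOR
≡ NOT x1 OR (NOT x3 AND NOT x1) OR (x3 AND x1)   — double negation
≡ NOT x1 OR (x3 AND x1)   — simplify

NOT x1 OR (x3 AND x1)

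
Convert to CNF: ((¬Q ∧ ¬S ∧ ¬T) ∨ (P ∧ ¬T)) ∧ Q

(¬Q ∨ P) ∧ (¬S ∨ P) ∧ ¬T ∧ Q

((¬Q ∧ ¬S ∧ ¬T) ∨ (P ∧ ¬T)) ∧ Q
= (¬Q ∨ P) ∧ (¬Q ∨ ¬T) ∧ (¬S ∨ P) ∧ (¬S ∨ ¬T) ∧ (¬T ∨ P) ∧ (¬T ∨ ¬T) ∧ Q   — distribute ∨ over ∧
= (¬Q ∨ P) ∧ (¬S ∨ P) ∧ ¬T ∧ Q   — simplify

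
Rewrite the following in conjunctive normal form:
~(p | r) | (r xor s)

~(p | r) | (r xor s)
≡ ~(p | r) | ((r | s) & ~(r & s))
≡ (~p & ~r) | ((r | s) & ~(r & s))
≡ (~p & ~r) | ((r | s) & (~r | ~s))
≡ (~p | r | s) & (~p | ~r | ~s) & (~r | r | s) & (~r | ~r | ~s)
≡ (~p | r | s) & (~r | ~s)

(~p | r | s) & (~r | ~s)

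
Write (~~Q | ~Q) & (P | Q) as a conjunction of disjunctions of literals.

P | Q

(~~Q | ~Q) & (P | Q)
= (Q | ~Q) & (P | Q)   (double negation)
= P | Q   (simplify)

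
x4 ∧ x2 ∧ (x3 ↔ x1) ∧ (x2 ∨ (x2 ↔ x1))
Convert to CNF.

x4 ∧ x2 ∧ (x3 ↔ x1) ∧ (x2 ∨ (x2 ↔ x1))
⇔ x4 ∧ x2 ∧ (x3 → x1) ∧ (x1 → x3) ∧ (x2 ∨ (x2 ↔ x1))
⇔ x4 ∧ x2 ∧ (¬x3 ∨ x1) ∧ (x1 → x3) ∧ (x2 ∨ (x2 ↔ x1))
⇔ x4 ∧ x2 ∧ (¬x3 ∨ x1) ∧ (¬x1 ∨ x3) ∧ (x2 ∨ (x2 ↔ x1))
⇔ x4 ∧ x2 ∧ (¬x3 ∨ x1) ∧ (¬x1 ∨ x3) ∧ (x2 ∨ ((x2 → x1) ∧ (x1 → x2)))
⇔ x4 ∧ x2 ∧ (¬x3 ∨ x1) ∧ (¬x1 ∨ x3) ∧ (x2 ∨ ((¬x2 ∨ x1) ∧ (x1 → x2)))
⇔ x4 ∧ x2 ∧ (¬x3 ∨ x1) ∧ (¬x1 ∨ x3) ∧ (x2 ∨ ((¬x2 ∨ x1) ∧ (¬x1 ∨ x2)))
⇔ x4 ∧ x2 ∧ (¬x3 ∨ x1) ∧ (¬x1 ∨ x3) ∧ (x2 ∨ ¬x2 ∨ x1) ∧ (x2 ∨ ¬x1 ∨ x2)
⇔ x4 ∧ x2 ∧ (¬x3 ∨ x1) ∧ (¬x1 ∨ x3)

x4 ∧ x2 ∧ (¬x3 ∨ x1) ∧ (¬x1 ∨ x3)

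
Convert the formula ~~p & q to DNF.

p & q

~~p & q
= p & q   [double negation]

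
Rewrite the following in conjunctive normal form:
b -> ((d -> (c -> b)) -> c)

~b | c

b -> ((d -> (c -> b)) -> c)
≡ ~b | ((d -> (c -> b)) -> c)   [eliminate ->]
≡ ~b | ~(d -> (c -> b)) | c   [eliminate ->]
≡ ~b | ~(~d | (c -> b)) | c   [eliminate ->]
≡ ~b | ~(~d | ~c | b) | c   [eliminate ->]
≡ ~b | (~~d & ~~c & ~b) | c   [De Morgan]
≡ ~b | (d & ~~c & ~b) | c   [double negation]
≡ ~b | (d & c & ~b) | c   [double negation]
≡ (~b | d | c) & (~b | c | c) & (~b | ~b | c)   [distribute | over &]
≡ ~b | c   [simplify]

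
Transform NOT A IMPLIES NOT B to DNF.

A OR NOT B

NOT A IMPLIES NOT B
= NOT NOT A OR NOT B   [eliminate IMPLIES]
= A OR NOT B   [double negation]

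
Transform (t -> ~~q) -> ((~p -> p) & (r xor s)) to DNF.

(t & ~q) | (p & r & ~s) | (p & ~r & s)

(t -> ~~q) -> ((~p -> p) & (r xor s))
= ~(t -> ~~q) | ((~p -> p) & (r xor s))   — eliminate ->
= ~(~t | ~~q) | ((~p -> p) & (r xor s))   — eliminate ->
= ~(~t | ~~q) | ((~~p | p) & (r xor s))   — eliminate ->
= ~(~t | ~~q) | ((~~p | p) & ((r & ~s) | (~r & s)))   — expand xor
= (~~t & ~~~q) | ((~~p | p) & ((r & ~s) | (~r & s)))   — De Morgan
= (t & ~~~q) | ((~~p | p) & ((r & ~s) | (~r & s)))   — double negation
= (t & ~q) | ((~~p | p) & ((r & ~s) | (~r & s)))   — double negation
= (t & ~q) | ((p | p) & ((r & ~s) | (~r & s)))   — double negation
= (t & ~q) | (p & r & ~s) | (p & ~r & s) | (p & r & ~s) | (p & ~r & s)   — distribute & over |
= (t & ~q) | (p & r & ~s) | (p & ~r & s)   — simplify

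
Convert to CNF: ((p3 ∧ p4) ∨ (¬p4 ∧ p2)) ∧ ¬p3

(p3 ∨ ¬p4) ∧ (p3 ∨ p2) ∧ (p4 ∨ p2) ∧ ¬p3

((p3 ∧ p4) ∨ (¬p4 ∧ p2)) ∧ ¬p3
⇔ (p3 ∨ ¬p4) ∧ (p3 ∨ p2) ∧ (p4 ∨ ¬p4) ∧ (p4 ∨ p2) ∧ ¬p3   [distribute ∨ over ∧]
⇔ (p3 ∨ ¬p4) ∧ (p3 ∨ p2) ∧ (p4 ∨ p2) ∧ ¬p3   [simplify]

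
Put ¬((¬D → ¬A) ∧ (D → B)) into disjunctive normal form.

¬((¬D → ¬A) ∧ (D → B))
≡ ¬((¬¬D ∨ ¬A) ∧ (D → B))
≡ ¬((¬¬D ∨ ¬A) ∧ (¬D ∨ B))
≡ ¬(¬¬D ∨ ¬A) ∨ ¬(¬D ∨ B)
≡ (¬¬¬D ∧ ¬¬A) ∨ ¬(¬D ∨ B)
≡ (¬D ∧ ¬¬A) ∨ ¬(¬D ∨ B)
≡ (¬D ∧ A) ∨ ¬(¬D ∨ B)
≡ (¬D ∧ A) ∨ (¬¬D ∧ ¬B)
≡ (¬D ∧ A) ∨ (D ∧ ¬B)

(¬D ∧ A) ∨ (D ∧ ¬B)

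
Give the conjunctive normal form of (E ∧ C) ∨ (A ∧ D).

(E ∧ C) ∨ (A ∧ D)
= (E ∨ A) ∧ (E ∨ D) ∧ (C ∨ A) ∧ (C ∨ D)   [distribute ∨ over ∧]

(E ∨ A) ∧ (E ∨ D) ∧ (C ∨ A) ∧ (C ∨ D)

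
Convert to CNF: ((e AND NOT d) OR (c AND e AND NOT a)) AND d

e AND (NOT d OR c) AND (NOT d OR NOT a) AND d

((e AND NOT d) OR (c AND e AND NOT a)) AND d
⇔ (e OR c) AND (e OR e) AND (e OR NOT a) AND (NOT d OR c) AND (NOT d OR e) AND (NOT d OR NOT a) AND d   [distribute OR over AND]
⇔ e AND (NOT d OR c) AND (NOT d OR NOT a) AND d   [simplify]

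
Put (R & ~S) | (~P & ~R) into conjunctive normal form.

(R | ~P) & (~S | ~P) & (~S | ~R)

(R & ~S) | (~P & ~R)
≡ (R | ~P) & (R | ~R) & (~S | ~P) & (~S | ~R)
≡ (R | ~P) & (~S | ~P) & (~S | ~R)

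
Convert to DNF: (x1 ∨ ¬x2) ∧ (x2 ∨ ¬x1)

(x1 ∨ ¬x2) ∧ (x2 ∨ ¬x1)
= (x1 ∧ x2) ∨ (x1 ∧ ¬x1) ∨ (¬x2 ∧ x2) ∨ (¬x2 ∧ ¬x1)   [distribute ∧ over ∨]
= (x1 ∧ x2) ∨ (¬x2 ∧ ¬x1)   [simplify]

(x1 ∧ x2) ∨ (¬x2 ∧ ¬x1)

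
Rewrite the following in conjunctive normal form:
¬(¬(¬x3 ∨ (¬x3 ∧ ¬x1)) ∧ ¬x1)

¬(¬(¬x3 ∨ (¬x3 ∧ ¬x1)) ∧ ¬x1)
= ¬¬(¬x3 ∨ (¬x3 ∧ ¬x1)) ∨ ¬¬x1   [De Morgan]
= ¬x3 ∨ (¬x3 ∧ ¬x1) ∨ ¬¬x1   [double negation]
= ¬x3 ∨ (¬x3 ∧ ¬x1) ∨ x1   [double negation]
= (¬x3 ∨ ¬x3 ∨ x1) ∧ (¬x3 ∨ ¬x1 ∨ x1)   [distribute ∨ over ∧]
= ¬x3 ∨ x1   [simplify]

¬x3 ∨ x1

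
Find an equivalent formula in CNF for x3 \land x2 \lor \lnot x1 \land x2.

(x3 \lor \lnot x1) \land x2

x3 \land x2 \lor \lnot x1 \land x2
≡ (x3 \lor \lnot x1) \land (x3 \lor x2) \land (x2 \lor \lnot x1) \land (x2 \lor x2)   — distribute \lor over \land
≡ (x3 \lor \lnot x1) \land x2   — simplify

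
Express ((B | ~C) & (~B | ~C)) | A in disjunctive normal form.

((B | ~C) & (~B | ~C)) | A
⇔ (B & ~B) | (B & ~C) | (~C & ~B) | (~C & ~C) | A   [distribute & over |]
⇔ ~C | A   [simplify]

~C | A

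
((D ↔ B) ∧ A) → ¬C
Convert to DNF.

((D ↔ B) ∧ A) → ¬C
⇔ ¬((D ↔ B) ∧ A) ∨ ¬C
⇔ ¬((D → B) ∧ (B → D) ∧ A) ∨ ¬C
⇔ ¬((¬D ∨ B) ∧ (B → D) ∧ A) ∨ ¬C
⇔ ¬((¬D ∨ B) ∧ (¬B ∨ D) ∧ A) ∨ ¬C
⇔ ¬(¬D ∨ B) ∨ ¬(¬B ∨ D) ∨ ¬A ∨ ¬C
⇔ (¬¬D ∧ ¬B) ∨ ¬(¬B ∨ D) ∨ ¬A ∨ ¬C
⇔ (D ∧ ¬B) ∨ ¬(¬B ∨ D) ∨ ¬A ∨ ¬C
⇔ (D ∧ ¬B) ∨ (¬¬B ∧ ¬D) ∨ ¬A ∨ ¬C
⇔ (D ∧ ¬B) ∨ (B ∧ ¬D) ∨ ¬A ∨ ¬C

(D ∧ ¬B) ∨ (B ∧ ¬D) ∨ ¬A ∨ ¬C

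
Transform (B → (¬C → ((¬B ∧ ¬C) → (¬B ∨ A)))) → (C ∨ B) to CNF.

(B → (¬C → ((¬B ∧ ¬C) → (¬B ∨ A)))) → (C ∨ B)
≡ ¬(B → (¬C → ((¬B ∧ ¬C) → (¬B ∨ A)))) ∨ C ∨ B   [eliminate →]
≡ ¬(¬B ∨ (¬C → ((¬B ∧ ¬C) → (¬B ∨ A)))) ∨ C ∨ B   [eliminate →]
≡ ¬(¬B ∨ ¬¬C ∨ ((¬B ∧ ¬C) → (¬B ∨ A))) ∨ C ∨ B   [eliminate →]
≡ ¬(¬B ∨ ¬¬C ∨ ¬(¬B ∧ ¬C) ∨ ¬B ∨ A) ∨ C ∨ B   [eliminate →]
≡ (¬¬B ∧ ¬¬¬C ∧ ¬¬(¬B ∧ ¬C) ∧ ¬¬B ∧ ¬A) ∨ C ∨ B   [De Morgan]
≡ (B ∧ ¬¬¬C ∧ ¬¬(¬B ∧ ¬C) ∧ ¬¬B ∧ ¬A) ∨ C ∨ B   [double negation]
≡ (B ∧ ¬C ∧ ¬¬(¬B ∧ ¬C) ∧ ¬¬B ∧ ¬A) ∨ C ∨ B   [double negation]
≡ (B ∧ ¬C ∧ ¬B ∧ ¬C ∧ ¬¬B ∧ ¬A) ∨ C ∨ B   [double negation]
≡ (B ∧ ¬C ∧ ¬B ∧ ¬C ∧ B ∧ ¬A) ∨ C ∨ B   [double negation]
≡ (B ∨ C ∨ B) ∧ (¬C ∨ C ∨ B) ∧ (¬B ∨ C ∨ B) ∧ (¬C ∨ C ∨ B) ∧ (B ∨ C ∨ B) ∧ (¬A ∨ C ∨ B)   [distribute ∨ over ∧]
≡ B ∨ C   [simplify]

B ∨ C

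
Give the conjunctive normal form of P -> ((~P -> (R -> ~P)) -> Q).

~P | Q

P -> ((~P -> (R -> ~P)) -> Q)
= ~P | ((~P -> (R -> ~P)) -> Q)   [eliminate ->]
= ~P | ~(~P -> (R -> ~P)) | Q   [eliminate ->]
= ~P | ~(~~P | (R -> ~P)) | Q   [eliminate ->]
= ~P | ~(~~P | ~R | ~P) | Q   [eliminate ->]
= ~P | (~~~P & ~~R & ~~P) | Q   [De Morgan]
= ~P | (~P & ~~R & ~~P) | Q   [double negation]
= ~P | (~P & R & ~~P) | Q   [double negation]
= ~P | (~P & R & P) | Q   [double negation]
= (~P | ~P | Q) & (~P | R | Q) & (~P | P | Q)   [distribute | over &]
= ~P | Q   [simplify]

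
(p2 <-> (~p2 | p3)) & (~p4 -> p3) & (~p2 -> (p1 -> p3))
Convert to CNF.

(p2 <-> (~p2 | p3)) & (~p4 -> p3) & (~p2 -> (p1 -> p3))
≡ (p2 -> (~p2 | p3)) & ((~p2 | p3) -> p2) & (~p4 -> p3) & (~p2 -> (p1 -> p3))
≡ (~p2 | ~p2 | p3) & ((~p2 | p3) -> p2) & (~p4 -> p3) & (~p2 -> (p1 -> p3))
≡ (~p2 | ~p2 | p3) & (~(~p2 | p3) | p2) & (~p4 -> p3) & (~p2 -> (p1 -> p3))
≡ (~p2 | ~p2 | p3) & (~(~p2 | p3) | p2) & (~~p4 | p3) & (~p2 -> (p1 -> p3))
≡ (~p2 | ~p2 | p3) & (~(~p2 | p3) | p2) & (~~p4 | p3) & (~~p2 | (p1 -> p3))
≡ (~p2 | ~p2 | p3) & (~(~p2 | p3) | p2) & (~~p4 | p3) & (~~p2 | ~p1 | p3)
≡ (~p2 | ~p2 | p3) & ((~~p2 & ~p3) | p2) & (~~p4 | p3) & (~~p2 | ~p1 | p3)
≡ (~p2 | ~p2 | p3) & ((p2 & ~p3) | p2) & (~~p4 | p3) & (~~p2 | ~p1 | p3)
≡ (~p2 | ~p2 | p3) & ((p2 & ~p3) | p2) & (p4 | p3) & (~~p2 | ~p1 | p3)
≡ (~p2 | ~p2 | p3) & ((p2 & ~p3) | p2) & (p4 | p3) & (p2 | ~p1 | p3)
≡ (~p2 | ~p2 | p3) & (p2 | p2) & (~p3 | p2) & (p4 | p3) & (p2 | ~p1 | p3)
≡ (~p2 | p3) & p2 & (p4 | p3)

(~p2 | p3) & p2 & (p4 | p3)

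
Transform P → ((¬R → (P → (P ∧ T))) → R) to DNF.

P → ((¬R → (P → (P ∧ T))) → R)
≡ ¬P ∨ ((¬R → (P → (P ∧ T))) → R)   — eliminate →
≡ ¬P ∨ ¬(¬R → (P → (P ∧ T))) ∨ R   — eliminate →
≡ ¬P ∨ ¬(¬¬R ∨ (P → (P ∧ T))) ∨ R   — eliminate →
≡ ¬P ∨ ¬(¬¬R ∨ ¬P ∨ (P ∧ T)) ∨ R   — eliminate →
≡ ¬P ∨ (¬¬¬R ∧ ¬¬P ∧ ¬(P ∧ T)) ∨ R   — De Morgan
≡ ¬P ∨ (¬R ∧ ¬¬P ∧ ¬(P ∧ T)) ∨ R   — double negation
≡ ¬P ∨ (¬R ∧ P ∧ ¬(P ∧ T)) ∨ R   — double negation
≡ ¬P ∨ (¬R ∧ P ∧ (¬P ∨ ¬T)) ∨ R   — De Morgan
≡ ¬P ∨ (¬R ∧ P ∧ ¬P) ∨ (¬R ∧ P ∧ ¬T) ∨ R   — distribute ∧ over ∨
≡ ¬P ∨ (¬R ∧ P ∧ ¬T) ∨ R   — simplify

¬P ∨ (¬R ∧ P ∧ ¬T) ∨ R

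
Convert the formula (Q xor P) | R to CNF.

(Q | P | R) & (~Q | ~P | R)

(Q xor P) | R
⇔ ((Q | P) & ~(Q & P)) | R
⇔ ((Q | P) & (~Q | ~P)) | R
⇔ (Q | P | R) & (~Q | ~P | R)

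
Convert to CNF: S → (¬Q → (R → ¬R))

¬S ∨ Q ∨ ¬R

S → (¬Q → (R → ¬R))
⇔ ¬S ∨ (¬Q → (R → ¬R))   (eliminate →)
⇔ ¬S ∨ ¬¬Q ∨ (R → ¬R)   (eliminate →)
⇔ ¬S ∨ ¬¬Q ∨ ¬R ∨ ¬R   (eliminate →)
⇔ ¬S ∨ Q ∨ ¬R ∨ ¬R   (double negation)
⇔ ¬S ∨ Q ∨ ¬R   (simplify)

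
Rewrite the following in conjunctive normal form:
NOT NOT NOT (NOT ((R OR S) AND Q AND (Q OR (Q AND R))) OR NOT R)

NOT NOT NOT (NOT ((R OR S) AND Q AND (Q OR (Q AND R))) OR NOT R)
⇔ NOT (NOT ((R OR S) AND Q AND (Q OR (Q AND R))) OR NOT R)   — double negation
⇔ NOT NOT ((R OR S) AND Q AND (Q OR (Q AND R))) AND NOT NOT R   — De Morgan
⇔ (R OR S) AND Q AND (Q OR (Q AND R)) AND NOT NOT R   — double negation
⇔ (R OR S) AND Q AND (Q OR (Q AND R)) AND R   — double negation
⇔ (R OR S) AND Q AND (Q OR Q) AND (Q OR R) AND R   — distribute OR over AND
⇔ Q AND R   — simplify

Q AND R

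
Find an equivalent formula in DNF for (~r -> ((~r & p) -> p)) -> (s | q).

s | q

(~r -> ((~r & p) -> p)) -> (s | q)
= ~(~r -> ((~r & p) -> p)) | s | q   [eliminate ->]
= ~(~~r | ((~r & p) -> p)) | s | q   [eliminate ->]
= ~(~~r | ~(~r & p) | p) | s | q   [eliminate ->]
= (~~~r & ~~(~r & p) & ~p) | s | q   [De Morgan]
= (~r & ~~(~r & p) & ~p) | s | q   [double negation]
= (~r & ~r & p & ~p) | s | q   [double negation]
= s | q   [simplify]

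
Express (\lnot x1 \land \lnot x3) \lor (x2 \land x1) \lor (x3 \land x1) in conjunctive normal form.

(\lnot x1 \land \lnot x3) \lor (x2 \land x1) \lor (x3 \land x1)
≡ (\lnot x1 \lor x2 \lor x3) \land (\lnot x1 \lor x2 \lor x1) \land (\lnot x1 \lor x1 \lor x3) \land (\lnot x1 \lor x1 \lor x1) \land (\lnot x3 \lor x2 \lor x3) \land (\lnot x3 \lor x2 \lor x1) \land (\lnot x3 \lor x1 \lor x3) \land (\lnot x3 \lor x1 \lor x1)   — distribute \lor over \land
≡ (\lnot x1 \lor x2 \lor x3) \land (\lnot x3 \lor x1)   — simplify

(\lnot x1 \lor x2 \lor x3) \land (\lnot x3 \lor x1)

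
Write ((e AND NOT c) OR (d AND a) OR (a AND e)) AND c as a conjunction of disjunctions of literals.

(e OR d) AND (e OR a) AND (NOT c OR a) AND c

((e AND NOT c) OR (d AND a) OR (a AND e)) AND c
≡ (e OR d OR a) AND (e OR d OR e) AND (e OR a OR a) AND (e OR a OR e) AND (NOT c OR d OR a) AND (NOT c OR d OR e) AND (NOT c OR a OR a) AND (NOT c OR a OR e) AND c   [distribute OR over AND]
≡ (e OR d) AND (e OR a) AND (NOT c OR a) AND c   [simplify]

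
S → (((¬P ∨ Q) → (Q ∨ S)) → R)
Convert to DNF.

¬S ∨ R

S → (((¬P ∨ Q) → (Q ∨ S)) → R)
≡ ¬S ∨ (((¬P ∨ Q) → (Q ∨ S)) → R)   [eliminate →]
≡ ¬S ∨ ¬((¬P ∨ Q) → (Q ∨ S)) ∨ R   [eliminate →]
≡ ¬S ∨ ¬(¬(¬P ∨ Q) ∨ Q ∨ S) ∨ R   [eliminate →]
≡ ¬S ∨ (¬¬(¬P ∨ Q) ∧ ¬Q ∧ ¬S) ∨ R   [De Morgan]
≡ ¬S ∨ ((¬P ∨ Q) ∧ ¬Q ∧ ¬S) ∨ R   [double negation]
≡ ¬S ∨ (¬P ∧ ¬Q ∧ ¬S) ∨ (Q ∧ ¬Q ∧ ¬S) ∨ R   [distribute ∧ over ∨]
≡ ¬S ∨ R   [simplify]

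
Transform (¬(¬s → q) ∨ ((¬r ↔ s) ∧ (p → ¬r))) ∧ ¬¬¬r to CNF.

(¬(¬s → q) ∨ ((¬r ↔ s) ∧ (p → ¬r))) ∧ ¬¬¬r
≡ (¬(¬¬s ∨ q) ∨ ((¬r ↔ s) ∧ (p → ¬r))) ∧ ¬¬¬r   [eliminate →]
≡ (¬(¬¬s ∨ q) ∨ ((¬r → s) ∧ (s → ¬r) ∧ (p → ¬r))) ∧ ¬¬¬r   [eliminate ↔]
≡ (¬(¬¬s ∨ q) ∨ ((¬¬r ∨ s) ∧ (s → ¬r) ∧ (p → ¬r))) ∧ ¬¬¬r   [eliminate →]
≡ (¬(¬¬s ∨ q) ∨ ((¬¬r ∨ s) ∧ (¬s ∨ ¬r) ∧ (p → ¬r))) ∧ ¬¬¬r   [eliminate →]
≡ (¬(¬¬s ∨ q) ∨ ((¬¬r ∨ s) ∧ (¬s ∨ ¬r) ∧ (¬p ∨ ¬r))) ∧ ¬¬¬r   [eliminate →]
≡ ((¬¬¬s ∧ ¬q) ∨ ((¬¬r ∨ s) ∧ (¬s ∨ ¬r) ∧ (¬p ∨ ¬r))) ∧ ¬¬¬r   [De Morgan]
≡ ((¬s ∧ ¬q) ∨ ((¬¬r ∨ s) ∧ (¬s ∨ ¬r) ∧ (¬p ∨ ¬r))) ∧ ¬¬¬r   [double negation]
≡ ((¬s ∧ ¬q) ∨ ((r ∨ s) ∧ (¬s ∨ ¬r) ∧ (¬p ∨ ¬r))) ∧ ¬¬¬r   [double negation]
≡ ((¬s ∧ ¬q) ∨ ((r ∨ s) ∧ (¬s ∨ ¬r) ∧ (¬p ∨ ¬r))) ∧ ¬r   [double negation]
≡ (¬s ∨ r ∨ s) ∧ (¬s ∨ ¬s ∨ ¬r) ∧ (¬s ∨ ¬p ∨ ¬r) ∧ (¬q ∨ r ∨ s) ∧ (¬q ∨ ¬s ∨ ¬r) ∧ (¬q ∨ ¬p ∨ ¬r) ∧ ¬r   [distribute ∨ over ∧]
≡ (¬q ∨ r ∨ s) ∧ ¬r   [simplify]

(¬q ∨ r ∨ s) ∧ ¬r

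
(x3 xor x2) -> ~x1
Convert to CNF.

(~x3 | x2 | ~x1) & (~x2 | x3 | ~x1)

(x3 xor x2) -> ~x1
⇔ ~(x3 xor x2) | ~x1   [eliminate ->]
⇔ ~((x3 | x2) & ~(x3 & x2)) | ~x1   [expand xor]
⇔ ~(x3 | x2) | ~~(x3 & x2) | ~x1   [De Morgan]
⇔ (~x3 & ~x2) | ~~(x3 & x2) | ~x1   [De Morgan]
⇔ (~x3 & ~x2) | (x3 & x2) | ~x1   [double negation]
⇔ (~x3 | x3 | ~x1) & (~x3 | x2 | ~x1) & (~x2 | x3 | ~x1) & (~x2 | x2 | ~x1)   [distribute | over &]
⇔ (~x3 | x2 | ~x1) & (~x2 | x3 | ~x1)   [simplify]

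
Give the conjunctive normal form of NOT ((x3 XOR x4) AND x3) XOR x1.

NOT ((x3 XOR x4) AND x3) XOR x1
⇔ (NOT ((x3 XOR x4) AND x3) OR x1) AND NOT (NOT ((x3 XOR x4) AND x3) AND x1)
⇔ (NOT ((x3 OR x4) AND NOT (x3 AND x4) AND x3) OR x1) AND NOT (NOT ((x3 XOR x4) AND x3) AND x1)
⇔ (NOT ((x3 OR x4) AND NOT (x3 AND x4) AND x3) OR x1) AND NOT (NOT ((x3 OR x4) AND NOT (x3 AND x4) AND x3) AND x1)
⇔ (NOT (x3 OR x4) OR NOT NOT (x3 AND x4) OR NOT x3 OR x1) AND NOT (NOT ((x3 OR x4) AND NOT (x3 AND x4) AND x3) AND x1)
⇔ ((NOT x3 AND NOT x4) OR NOT NOT (x3 AND x4) OR NOT x3 OR x1) AND NOT (NOT ((x3 OR x4) AND NOT (x3 AND x4) AND x3) AND x1)
⇔ ((NOT x3 AND NOT x4) OR (x3 AND x4) OR NOT x3 OR x1) AND NOT (NOT ((x3 OR x4) AND NOT (x3 AND x4) AND x3) AND x1)
⇔ ((NOT x3 AND NOT x4) OR (x3 AND x4) OR NOT x3 OR x1) AND (NOT NOT ((x3 OR x4) AND NOT (x3 AND x4) AND x3) OR NOT x1)
⇔ ((NOT x3 AND NOT x4) OR (x3 AND x4) OR NOT x3 OR x1) AND (((x3 OR x4) AND NOT (x3 AND x4) AND x3) OR NOT x1)
⇔ ((NOT x3 AND NOT x4) OR (x3 AND x4) OR NOT x3 OR x1) AND (((x3 OR x4) AND (NOT x3 OR NOT x4) AND x3) OR NOT x1)
⇔ (NOT x3 OR x3 OR NOT x3 OR x1) AND (NOT x3 OR x4 OR NOT x3 OR x1) AND (NOT x4 OR x3 OR NOT x3 OR x1) AND (NOT x4 OR x4 OR NOT x3 OR x1) AND (x3 OR x4 OR NOT x1) AND (NOT x3 OR NOT x4 OR NOT x1) AND (x3 OR NOT x1)
⇔ (NOT x3 OR x4 OR x1) AND (NOT x3 OR NOT x4 OR NOT x1) AND (x3 OR NOT x1)

(NOT x3 OR x4 OR x1) AND (NOT x3 OR NOT x4 OR NOT x1) AND (x3 OR NOT x1)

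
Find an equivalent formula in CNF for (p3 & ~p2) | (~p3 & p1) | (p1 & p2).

(p3 | p1) & (~p2 | p1)

(p3 & ~p2) | (~p3 & p1) | (p1 & p2)
⇔ (p3 | ~p3 | p1) & (p3 | ~p3 | p2) & (p3 | p1 | p1) & (p3 | p1 | p2) & (~p2 | ~p3 | p1) & (~p2 | ~p3 | p2) & (~p2 | p1 | p1) & (~p2 | p1 | p2)   — distribute | over &
⇔ (p3 | p1) & (~p2 | p1)   — simplify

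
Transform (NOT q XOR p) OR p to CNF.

(NOT q XOR p) OR p
⇔ ((NOT q OR p) AND NOT (NOT q AND p)) OR p
⇔ ((NOT q OR p) AND (NOT NOT q OR NOT p)) OR p
⇔ ((NOT q OR p) AND (q OR NOT p)) OR p
⇔ (NOT q OR p OR p) AND (q OR NOT p OR p)
⇔ NOT q OR p

NOT q OR p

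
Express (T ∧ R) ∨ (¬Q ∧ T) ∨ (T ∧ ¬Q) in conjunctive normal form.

T ∧ (R ∨ ¬Q)

(T ∧ R) ∨ (¬Q ∧ T) ∨ (T ∧ ¬Q)
≡ (T ∨ ¬Q ∨ T) ∧ (T ∨ ¬Q ∨ ¬Q) ∧ (T ∨ T ∨ T) ∧ (T ∨ T ∨ ¬Q) ∧ (R ∨ ¬Q ∨ T) ∧ (R ∨ ¬Q ∨ ¬Q) ∧ (R ∨ T ∨ T) ∧ (R ∨ T ∨ ¬Q)   [distribute ∨ over ∧]
≡ T ∧ (R ∨ ¬Q)   [simplify]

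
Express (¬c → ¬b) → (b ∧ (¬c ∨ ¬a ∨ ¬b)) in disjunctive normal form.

(¬c → ¬b) → (b ∧ (¬c ∨ ¬a ∨ ¬b))
⇔ ¬(¬c → ¬b) ∨ (b ∧ (¬c ∨ ¬a ∨ ¬b))   — eliminate →
⇔ ¬(¬¬c ∨ ¬b) ∨ (b ∧ (¬c ∨ ¬a ∨ ¬b))   — eliminate →
⇔ (¬¬¬c ∧ ¬¬b) ∨ (b ∧ (¬c ∨ ¬a ∨ ¬b))   — De Morgan
⇔ (¬c ∧ ¬¬b) ∨ (b ∧ (¬c ∨ ¬a ∨ ¬b))   — double negation
⇔ (¬c ∧ b) ∨ (b ∧ (¬c ∨ ¬a ∨ ¬b))   — double negation
⇔ (¬c ∧ b) ∨ (b ∧ ¬c) ∨ (b ∧ ¬a) ∨ (b ∧ ¬b)   — distribute ∧ over ∨
⇔ (¬c ∧ b) ∨ (b ∧ ¬a)   — simplify

(¬c ∧ b) ∨ (b ∧ ¬a)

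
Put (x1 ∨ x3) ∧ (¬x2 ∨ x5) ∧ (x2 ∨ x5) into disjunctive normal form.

(x1 ∨ x3) ∧ (¬x2 ∨ x5) ∧ (x2 ∨ x5)
= (x1 ∧ ¬x2 ∧ x2) ∨ (x1 ∧ ¬x2 ∧ x5) ∨ (x1 ∧ x5 ∧ x2) ∨ (x1 ∧ x5 ∧ x5) ∨ (x3 ∧ ¬x2 ∧ x2) ∨ (x3 ∧ ¬x2 ∧ x5) ∨ (x3 ∧ x5 ∧ x2) ∨ (x3 ∧ x5 ∧ x5)   (distribute ∧ over ∨)
= (x1 ∧ x5) ∨ (x3 ∧ x5)   (simplify)

(x1 ∧ x5) ∨ (x3 ∧ x5)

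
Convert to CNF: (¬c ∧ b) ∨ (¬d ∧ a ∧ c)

(¬c ∨ ¬d) ∧ (¬c ∨ a) ∧ (b ∨ ¬d) ∧ (b ∨ a) ∧ (b ∨ c)

(¬c ∧ b) ∨ (¬d ∧ a ∧ c)
≡ (¬c ∨ ¬d) ∧ (¬c ∨ a) ∧ (¬c ∨ c) ∧ (b ∨ ¬d) ∧ (b ∨ a) ∧ (b ∨ c)
≡ (¬c ∨ ¬d) ∧ (¬c ∨ a) ∧ (b ∨ ¬d) ∧ (b ∨ a) ∧ (b ∨ c)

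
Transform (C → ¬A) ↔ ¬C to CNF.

A ∨ ¬C

(C → ¬A) ↔ ¬C
⇔ ((C → ¬A) → ¬C) ∧ (¬C → (C → ¬A))   [eliminate ↔]
⇔ (¬(C → ¬A) ∨ ¬C) ∧ (¬C → (C → ¬A))   [eliminate →]
⇔ (¬(¬C ∨ ¬A) ∨ ¬C) ∧ (¬C → (C → ¬A))   [eliminate →]
⇔ (¬(¬C ∨ ¬A) ∨ ¬C) ∧ (¬¬C ∨ (C → ¬A))   [eliminate →]
⇔ (¬(¬C ∨ ¬A) ∨ ¬C) ∧ (¬¬C ∨ ¬C ∨ ¬A)   [eliminate →]
⇔ ((¬¬C ∧ ¬¬A) ∨ ¬C) ∧ (¬¬C ∨ ¬C ∨ ¬A)   [De Morgan]
⇔ ((C ∧ ¬¬A) ∨ ¬C) ∧ (¬¬C ∨ ¬C ∨ ¬A)   [double negation]
⇔ ((C ∧ A) ∨ ¬C) ∧ (¬¬C ∨ ¬C ∨ ¬A)   [double negation]
⇔ ((C ∧ A) ∨ ¬C) ∧ (C ∨ ¬C ∨ ¬A)   [double negation]
⇔ (C ∨ ¬C) ∧ (A ∨ ¬C) ∧ (C ∨ ¬C ∨ ¬A)   [distribute ∨ over ∧]
⇔ A ∨ ¬C   [simplify]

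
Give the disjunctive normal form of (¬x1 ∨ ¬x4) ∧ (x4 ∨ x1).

(¬x1 ∧ x4) ∨ (¬x4 ∧ x1)

(¬x1 ∨ ¬x4) ∧ (x4 ∨ x1)
⇔ (¬x1 ∧ x4) ∨ (¬x1 ∧ x1) ∨ (¬x4 ∧ x4) ∨ (¬x4 ∧ x1)   (distribute ∧ over ∨)
⇔ (¬x1 ∧ x4) ∨ (¬x4 ∧ x1)   (simplify)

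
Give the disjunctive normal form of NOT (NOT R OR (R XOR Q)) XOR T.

(R AND Q AND NOT T) OR (NOT R AND T) OR (R AND NOT Q AND T)

NOT (NOT R OR (R XOR Q)) XOR T
⇔ (NOT (NOT R OR (R XOR Q)) AND NOT T) OR (NOT NOT (NOT R OR (R XOR Q)) AND T)   (expand XOR)
⇔ (NOT (NOT R OR (R AND NOT Q) OR (NOT R AND Q)) AND NOT T) OR (NOT NOT (NOT R OR (R XOR Q)) AND T)   (expand XOR)
⇔ (NOT (NOT R OR (R AND NOT Q) OR (NOT R AND Q)) AND NOT T) OR (NOT NOT (NOT R OR (R AND NOT Q) OR (NOT R AND Q)) AND T)   (expand XOR)
⇔ (NOT NOT R AND NOT (R AND NOT Q) AND NOT (NOT R AND Q) AND NOT T) OR (NOT NOT (NOT R OR (R AND NOT Q) OR (NOT R AND Q)) AND T)   (De Morgan)
⇔ (R AND NOT (R AND NOT Q) AND NOT (NOT R AND Q) AND NOT T) OR (NOT NOT (NOT R OR (R AND NOT Q) OR (NOT R AND Q)) AND T)   (double negation)
⇔ (R AND (NOT R OR NOT NOT Q) AND NOT (NOT R AND Q) AND NOT T) OR (NOT NOT (NOT R OR (R AND NOT Q) OR (NOT R AND Q)) AND T)   (De Morgan)
⇔ (R AND (NOT R OR Q) AND NOT (NOT R AND Q) AND NOT T) OR (NOT NOT (NOT R OR (R AND NOT Q) OR (NOT R AND Q)) AND T)   (double negation)
⇔ (R AND (NOT R OR Q) AND (NOT NOT R OR NOT Q) AND NOT T) OR (NOT NOT (NOT R OR (R AND NOT Q) OR (NOT R AND Q)) AND T)   (De Morgan)
⇔ (R AND (NOT R OR Q) AND (R OR NOT Q) AND NOT T) OR (NOT NOT (NOT R OR (R AND NOT Q) OR (NOT R AND Q)) AND T)   (double negation)
⇔ (R AND (NOT R OR Q) AND (R OR NOT Q) AND NOT T) OR ((NOT R OR (R AND NOT Q) OR (NOT R AND Q)) AND T)   (double negation)
⇔ (R AND NOT R AND R AND NOT T) OR (R AND NOT R AND NOT Q AND NOT T) OR (R AND Q AND R AND NOT T) OR (R AND Q AND NOT Q AND NOT T) OR (NOT R AND T) OR (R AND NOT Q AND T) OR (NOT R AND Q AND T)   (distribute AND over OR)
⇔ (R AND Q AND NOT T) OR (NOT R AND T) OR (R AND NOT Q AND T)   (simplify)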